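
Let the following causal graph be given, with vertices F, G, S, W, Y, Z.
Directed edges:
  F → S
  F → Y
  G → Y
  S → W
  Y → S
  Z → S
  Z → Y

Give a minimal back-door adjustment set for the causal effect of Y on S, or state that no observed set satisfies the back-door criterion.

desc(Y)\{Y}={S,W}; candidates ⊆ {F,G,Z}.
size 0: {}; under {} Y still reaches {F,G,S,W,Z} ∋ S.
size 1: {F}, {G}, {Z}; under {F} Y still reaches {G,S,W,Z} ∋ S.
{F,Z}: Y⊥S given {F,Z} in G with Y→· removed — back-door holds.

Y→S: minimal back-door set {F, Z}.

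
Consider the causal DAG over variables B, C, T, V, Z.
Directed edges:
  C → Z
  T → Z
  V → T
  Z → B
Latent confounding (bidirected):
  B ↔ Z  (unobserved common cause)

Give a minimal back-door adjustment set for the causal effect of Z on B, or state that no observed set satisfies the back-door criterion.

Z→B: no observed back-door set.

desc(Z)\{Z}={B}; candidates ⊆ {C,T,V}.
Z↔B: latent back-door arc(s) into Z.
size 0: {}; under {} Z still reaches {B,C,T,V} ∋ B.
size 1: {C}, {T}, {V}; under {C} Z still reaches {B,T,V} ∋ B.
size 2: {C,T}, {C,V}, {T,V}; under {C,T} Z still reaches {B} ∋ B.
Z↔B cannot be blocked by any observed set — no back-door set.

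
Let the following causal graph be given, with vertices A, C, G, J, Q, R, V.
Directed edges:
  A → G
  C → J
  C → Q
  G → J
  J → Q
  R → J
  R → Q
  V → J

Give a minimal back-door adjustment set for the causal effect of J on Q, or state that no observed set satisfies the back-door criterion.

J→Q: minimal back-door set {C, R}.

desc(J)\{J}={Q}; candidates ⊆ {A,C,G,R,V}.
size 0: {}; under {} J still reaches {A,C,G,Q,R,V} ∋ Q.
size 1: {A}, {C}, {G} …(+2); under {A} J still reaches {C,G,Q,R,V} ∋ Q.
{C,R}: J⊥Q given {C,R} in G with J→· removed — back-door holds.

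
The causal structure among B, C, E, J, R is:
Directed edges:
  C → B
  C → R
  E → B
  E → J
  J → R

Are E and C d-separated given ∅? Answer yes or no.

Yes — E ⊥ C | ∅.

Bayes-Ball from E | ∅ reaches {B,J,R}.
C ∉ reach(E|∅) ⇒ E ⊥ C | ∅.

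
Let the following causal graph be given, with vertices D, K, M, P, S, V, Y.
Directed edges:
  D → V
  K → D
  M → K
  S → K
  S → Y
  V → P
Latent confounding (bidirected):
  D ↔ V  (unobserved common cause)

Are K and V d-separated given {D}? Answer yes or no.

Bayes-Ball from K | {D} reaches {M,P,S,V,Y}.
V ∈ reach(K|{D}) ⇒ K ⊥̸ V | {D}.

No — K and V are d-connected given {D}.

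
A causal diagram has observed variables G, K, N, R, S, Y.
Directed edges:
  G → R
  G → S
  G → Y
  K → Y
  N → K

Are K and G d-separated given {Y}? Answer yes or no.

No — K and G are d-connected given {Y}.

Bayes-Ball from K | {Y} reaches {G,N,R,S}.
G ∈ reach(K|{Y}) ⇒ K ⊥̸ G | {Y}.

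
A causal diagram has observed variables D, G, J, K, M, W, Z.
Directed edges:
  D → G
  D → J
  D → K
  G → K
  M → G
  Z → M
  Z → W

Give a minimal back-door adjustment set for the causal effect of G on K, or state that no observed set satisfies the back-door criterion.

G→K: minimal back-door set {D}.

desc(G)\{G}={K}; candidates ⊆ {D,J,M,W,Z}.
size 0: {}; under {} G still reaches {D,J,K,M,W,Z} ∋ K.
{D}: G⊥K given {D} in G with G→· removed — back-door holds.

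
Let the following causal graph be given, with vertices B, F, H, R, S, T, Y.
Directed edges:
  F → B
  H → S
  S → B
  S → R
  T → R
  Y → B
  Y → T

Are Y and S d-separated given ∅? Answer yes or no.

Bayes-Ball from Y | ∅ reaches {B,R,T}.
S ∉ reach(Y|∅) ⇒ Y ⊥ S | ∅.

Yes — Y ⊥ S | ∅.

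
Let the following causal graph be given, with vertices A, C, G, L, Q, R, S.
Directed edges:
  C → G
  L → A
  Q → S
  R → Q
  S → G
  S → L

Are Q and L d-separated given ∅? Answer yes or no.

No — Q and L are d-connected given ∅.

Bayes-Ball from Q | ∅ reaches {A,G,L,R,S}.
L ∈ reach(Q|∅) ⇒ Q ⊥̸ L | ∅.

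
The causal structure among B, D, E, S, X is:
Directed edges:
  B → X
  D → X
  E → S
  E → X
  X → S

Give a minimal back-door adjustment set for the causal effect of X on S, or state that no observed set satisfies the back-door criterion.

X→S: minimal back-door set {E}.

desc(X)\{X}={S}; candidates ⊆ {B,D,E}.
size 0: {}; under {} X still reaches {B,D,E,S} ∋ S.
{E}: X⊥S given {E} in G with X→· removed — back-door holds.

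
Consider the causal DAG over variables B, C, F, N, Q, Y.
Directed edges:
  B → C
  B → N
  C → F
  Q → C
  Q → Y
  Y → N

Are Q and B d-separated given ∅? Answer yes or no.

Yes — Q ⊥ B | ∅.

Bayes-Ball from Q | ∅ reaches {C,F,N,Y}.
B ∉ reach(Q|∅) ⇒ Q ⊥ B | ∅.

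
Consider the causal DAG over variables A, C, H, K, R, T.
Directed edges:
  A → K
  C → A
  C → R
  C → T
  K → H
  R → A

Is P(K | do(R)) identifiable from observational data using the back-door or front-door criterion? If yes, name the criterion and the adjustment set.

P(K|do(R)): backdoor, adjust for {C}.

desc(R)\{R}={A,H,K}; candidates ⊆ {C,T}.
size 0: {}; under {} R still reaches {A,C,H,K,T} ∋ K.
{C}: R⊥K given {C} in G with R→· removed — back-door holds.
P(K|do(R)) = Σ_{C} P(K|R,C)·P(C).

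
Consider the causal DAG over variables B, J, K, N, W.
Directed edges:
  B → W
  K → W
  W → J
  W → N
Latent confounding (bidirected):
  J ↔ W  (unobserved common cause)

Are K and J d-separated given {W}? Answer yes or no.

Bayes-Ball from K | {W} reaches {B,J}.
J ∈ reach(K|{W}) ⇒ K ⊥̸ J | {W}.

No — K and J are d-connected given {W}.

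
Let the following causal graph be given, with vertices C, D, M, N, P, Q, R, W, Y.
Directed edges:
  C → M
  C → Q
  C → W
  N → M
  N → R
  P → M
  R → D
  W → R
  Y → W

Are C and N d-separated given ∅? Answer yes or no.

Bayes-Ball from C | ∅ reaches {D,M,Q,R,W}.
N ∉ reach(C|∅) ⇒ C ⊥ N | ∅.

Yes — C ⊥ N | ∅.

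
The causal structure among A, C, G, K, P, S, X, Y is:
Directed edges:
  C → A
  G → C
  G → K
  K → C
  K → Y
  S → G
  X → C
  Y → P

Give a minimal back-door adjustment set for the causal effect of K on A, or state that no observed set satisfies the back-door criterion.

desc(K)\{K}={A,C,P,Y}; candidates ⊆ {G,S,X}.
size 0: {}; under {} K still reaches {A,C,G,S} ∋ A.
{G}: K⊥A given {G} in G with K→· removed — back-door holds.

K→A: minimal back-door set {G}.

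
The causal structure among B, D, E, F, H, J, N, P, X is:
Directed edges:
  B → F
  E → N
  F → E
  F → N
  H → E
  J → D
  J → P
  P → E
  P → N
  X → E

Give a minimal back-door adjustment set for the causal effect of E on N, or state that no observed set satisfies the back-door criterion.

E→N: minimal back-door set {F, P}.

desc(E)\{E}={N}; candidates ⊆ {B,D,F,H,J,P,X}.
size 0: {}; under {} E still reaches {B,D,F,H,J,N,P,X} ∋ N.
size 1: {B}, {D}, {F} …(+4); under {B} E still reaches {D,F,H,J,N,P,X} ∋ N.
{F,P}: E⊥N given {F,P} in G with E→· removed — back-door holds.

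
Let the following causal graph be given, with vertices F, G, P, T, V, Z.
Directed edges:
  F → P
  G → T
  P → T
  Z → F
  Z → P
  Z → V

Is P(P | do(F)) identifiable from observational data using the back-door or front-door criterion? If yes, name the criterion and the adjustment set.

P(P|do(F)): backdoor, adjust for {Z}.

desc(F)\{F}={P,T}; candidates ⊆ {G,V,Z}.
size 0: {}; under {} F still reaches {P,T,V,Z} ∋ P.
{Z}: F⊥P given {Z} in G with F→· removed — back-door holds.
P(P|do(F)) = Σ_{Z} P(P|F,Z)·P(Z).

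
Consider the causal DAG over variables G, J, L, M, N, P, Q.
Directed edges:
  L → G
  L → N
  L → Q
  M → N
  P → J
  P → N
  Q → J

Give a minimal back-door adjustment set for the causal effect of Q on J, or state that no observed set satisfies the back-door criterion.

desc(Q)\{Q}={J}; candidates ⊆ {G,L,M,N,P}.
∅: Q⊥J given ∅ in G with Q→· removed — back-door holds.

Q→J: minimal back-door set ∅.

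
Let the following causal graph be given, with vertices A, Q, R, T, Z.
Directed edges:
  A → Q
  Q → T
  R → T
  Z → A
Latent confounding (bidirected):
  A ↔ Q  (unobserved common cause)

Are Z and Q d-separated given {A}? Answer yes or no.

Bayes-Ball from Z | {A} reaches {Q,T}.
Q ∈ reach(Z|{A}) ⇒ Z ⊥̸ Q | {A}.

No — Z and Q are d-connected given {A}.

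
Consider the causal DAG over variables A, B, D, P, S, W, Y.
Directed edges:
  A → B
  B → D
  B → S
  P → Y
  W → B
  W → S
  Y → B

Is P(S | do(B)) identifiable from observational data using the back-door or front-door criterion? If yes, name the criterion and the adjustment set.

desc(B)\{B}={D,S}; candidates ⊆ {A,P,W,Y}.
size 0: {}; under {} B still reaches {A,P,S,W,Y} ∋ S.
{W}: B⊥S given {W} in G with B→· removed — back-door holds.
P(S|do(B)) = Σ_{W} P(S|B,W)·P(W).

P(S|do(B)): backdoor, adjust for {W}.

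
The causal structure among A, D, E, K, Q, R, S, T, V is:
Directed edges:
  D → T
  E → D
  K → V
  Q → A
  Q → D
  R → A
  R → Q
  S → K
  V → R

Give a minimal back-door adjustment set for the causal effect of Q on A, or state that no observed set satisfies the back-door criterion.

desc(Q)\{Q}={A,D,T}; candidates ⊆ {E,K,R,S,V}.
size 0: {}; under {} Q still reaches {A,K,R,S,V} ∋ A.
{R}: Q⊥A given {R} in G with Q→· removed — back-door holds.

Q→A: minimal back-door set {R}.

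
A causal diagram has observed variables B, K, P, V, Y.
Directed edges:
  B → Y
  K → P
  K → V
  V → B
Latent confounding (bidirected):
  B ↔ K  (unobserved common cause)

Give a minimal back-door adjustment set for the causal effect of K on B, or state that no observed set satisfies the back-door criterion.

K→B: no observed back-door set.

desc(K)\{K}={B,P,V,Y}; candidates ⊆ {—}.
K↔B: latent back-door arc(s) into K.
size 0: {}; under {} K still reaches {B,Y} ∋ B.
K↔B cannot be blocked by any observed set — no back-door set.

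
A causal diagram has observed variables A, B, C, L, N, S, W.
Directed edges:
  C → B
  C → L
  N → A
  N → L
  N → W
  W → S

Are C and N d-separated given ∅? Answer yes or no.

Yes — C ⊥ N | ∅.

Bayes-Ball from C | ∅ reaches {B,L}.
N ∉ reach(C|∅) ⇒ C ⊥ N | ∅.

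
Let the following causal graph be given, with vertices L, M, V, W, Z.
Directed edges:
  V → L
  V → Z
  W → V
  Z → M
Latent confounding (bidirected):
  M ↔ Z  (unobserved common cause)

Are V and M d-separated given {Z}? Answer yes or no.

No — V and M are d-connected given {Z}.

Bayes-Ball from V | {Z} reaches {L,M,W}.
M ∈ reach(V|{Z}) ⇒ V ⊥̸ M | {Z}.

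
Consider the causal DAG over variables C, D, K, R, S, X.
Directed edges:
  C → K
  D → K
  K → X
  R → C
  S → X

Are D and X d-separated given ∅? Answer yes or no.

Bayes-Ball from D | ∅ reaches {K,X}.
X ∈ reach(D|∅) ⇒ D ⊥̸ X | ∅.

No — D and X are d-connected given ∅.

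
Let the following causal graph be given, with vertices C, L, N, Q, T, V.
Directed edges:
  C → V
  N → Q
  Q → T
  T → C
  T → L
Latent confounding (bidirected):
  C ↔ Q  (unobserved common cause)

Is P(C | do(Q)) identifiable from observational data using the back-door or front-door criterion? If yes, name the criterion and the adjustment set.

P(C|do(Q)): frontdoor, adjust for {T}.

desc(Q)\{Q}={C,L,T,V}; candidates ⊆ {N}.
Q↔C: latent back-door arc(s) into Q.
size 0: {}; under {} Q still reaches {C,N,V} ∋ C.
size 1: {N}; under {N} Q still reaches {C,V} ∋ C.
Q↔C cannot be blocked by any observed set — no back-door set.
{T}: (i) intercepts every directed Q→C path; (ii) no back-door Q→{T}; (iii) {Q} blocks every back-door {T}→C. Front-door holds.
P(C|do(Q)) = Σ_{T} P(T|Q) Σ_{Q'} P(C|T,Q')P(Q').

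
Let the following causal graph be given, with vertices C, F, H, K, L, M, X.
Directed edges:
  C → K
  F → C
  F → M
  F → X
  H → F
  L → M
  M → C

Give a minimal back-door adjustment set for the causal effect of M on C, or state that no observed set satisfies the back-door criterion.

M→C: minimal back-door set {F}.

desc(M)\{M}={C,K}; candidates ⊆ {F,H,L,X}.
size 0: {}; under {} M still reaches {C,F,H,K,L,X} ∋ C.
{F}: M⊥C given {F} in G with M→· removed — back-door holds.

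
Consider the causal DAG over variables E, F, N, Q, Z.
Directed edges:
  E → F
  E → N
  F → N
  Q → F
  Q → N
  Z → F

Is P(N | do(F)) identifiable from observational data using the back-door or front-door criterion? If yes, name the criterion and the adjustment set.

P(N|do(F)): backdoor, adjust for {E, Q}.

desc(F)\{F}={N}; candidates ⊆ {E,Q,Z}.
size 0: {}; under {} F still reaches {E,N,Q,Z} ∋ N.
size 1: {E}, {Q}, {Z}; under {E} F still reaches {N,Q,Z} ∋ N.
{E,Q}: F⊥N given {E,Q} in G with F→· removed — back-door holds.
P(N|do(F)) = Σ_{E,Q} P(N|F,E,Q)·P(E,Q).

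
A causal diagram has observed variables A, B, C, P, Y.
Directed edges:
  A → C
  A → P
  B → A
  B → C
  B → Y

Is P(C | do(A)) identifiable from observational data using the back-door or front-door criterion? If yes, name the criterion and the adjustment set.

P(C|do(A)): backdoor, adjust for {B}.

desc(A)\{A}={C,P}; candidates ⊆ {B,Y}.
size 0: {}; under {} A still reaches {B,C,Y} ∋ C.
{B}: A⊥C given {B} in G with A→· removed — back-door holds.
P(C|do(A)) = Σ_{B} P(C|A,B)·P(B).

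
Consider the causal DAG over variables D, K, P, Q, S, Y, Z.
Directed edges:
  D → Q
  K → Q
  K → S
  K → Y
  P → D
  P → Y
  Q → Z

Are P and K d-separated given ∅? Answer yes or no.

Yes — P ⊥ K | ∅.

Bayes-Ball from P | ∅ reaches {D,Q,Y,Z}.
K ∉ reach(P|∅) ⇒ P ⊥ K | ∅.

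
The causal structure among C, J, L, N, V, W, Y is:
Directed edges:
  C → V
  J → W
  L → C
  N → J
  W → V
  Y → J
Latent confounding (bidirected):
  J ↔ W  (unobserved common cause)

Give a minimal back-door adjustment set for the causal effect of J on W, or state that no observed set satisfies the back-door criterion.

desc(J)\{J}={V,W}; candidates ⊆ {C,L,N,Y}.
J↔W: latent back-door arc(s) into J.
size 0: {}; under {} J still reaches {N,V,W,Y} ∋ W.
size 1: {C}, {L}, {N} …(+1); under {C} J still reaches {N,V,W,Y} ∋ W.
size 2: {C,L}, {C,N}, {C,Y} …(+3); under {C,L} J still reaches {N,V,W,Y} ∋ W.
J↔W cannot be blocked by any observed set — no back-door set.

J→W: no observed back-door set.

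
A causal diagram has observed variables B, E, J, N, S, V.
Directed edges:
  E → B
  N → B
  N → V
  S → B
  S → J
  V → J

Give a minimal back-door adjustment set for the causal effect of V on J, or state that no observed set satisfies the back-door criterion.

V→J: minimal back-door set ∅.

desc(V)\{V}={J}; candidates ⊆ {B,E,N,S}.
∅: V⊥J given ∅ in G with V→· removed — back-door holds.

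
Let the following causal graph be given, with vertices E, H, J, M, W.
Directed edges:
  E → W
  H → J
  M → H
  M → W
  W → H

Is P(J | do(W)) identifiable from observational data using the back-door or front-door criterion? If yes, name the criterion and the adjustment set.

P(J|do(W)): backdoor, adjust for {M}.

desc(W)\{W}={H,J}; candidates ⊆ {E,M}.
size 0: {}; under {} W still reaches {E,H,J,M} ∋ J.
{M}: W⊥J given {M} in G with W→· removed — back-door holds.
P(J|do(W)) = Σ_{M} P(J|W,M)·P(M).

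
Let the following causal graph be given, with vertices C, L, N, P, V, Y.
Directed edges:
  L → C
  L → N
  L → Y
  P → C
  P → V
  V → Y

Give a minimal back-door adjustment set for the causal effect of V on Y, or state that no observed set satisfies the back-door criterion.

desc(V)\{V}={Y}; candidates ⊆ {C,L,N,P}.
∅: V⊥Y given ∅ in G with V→· removed — back-door holds.

V→Y: minimal back-door set ∅.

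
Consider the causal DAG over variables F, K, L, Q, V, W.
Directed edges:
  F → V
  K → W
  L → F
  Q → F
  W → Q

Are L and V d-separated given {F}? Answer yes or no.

Yes — L ⊥ V | {F}.

Bayes-Ball from L | {F} reaches {K,Q,W}.
V ∉ reach(L|{F}) ⇒ L ⊥ V | {F}.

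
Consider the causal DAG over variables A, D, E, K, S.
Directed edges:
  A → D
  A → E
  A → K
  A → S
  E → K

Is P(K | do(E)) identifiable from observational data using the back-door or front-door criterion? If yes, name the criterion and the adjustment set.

P(K|do(E)): backdoor, adjust for {A}.

desc(E)\{E}={K}; candidates ⊆ {A,D,S}.
size 0: {}; under {} E still reaches {A,D,K,S} ∋ K.
{A}: E⊥K given {A} in G with E→· removed — back-door holds.
P(K|do(E)) = Σ_{A} P(K|E,A)·P(A).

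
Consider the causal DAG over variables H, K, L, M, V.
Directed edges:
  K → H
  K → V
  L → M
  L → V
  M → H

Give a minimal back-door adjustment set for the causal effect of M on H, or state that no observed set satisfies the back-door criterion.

M→H: minimal back-door set ∅.

desc(M)\{M}={H}; candidates ⊆ {K,L,V}.
∅: M⊥H given ∅ in G with M→· removed — back-door holds.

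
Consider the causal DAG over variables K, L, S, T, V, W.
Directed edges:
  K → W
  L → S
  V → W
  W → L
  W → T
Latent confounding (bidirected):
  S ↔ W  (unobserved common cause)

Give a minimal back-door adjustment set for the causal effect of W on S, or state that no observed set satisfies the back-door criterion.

W→S: no observed back-door set.

desc(W)\{W}={L,S,T}; candidates ⊆ {K,V}.
W↔S: latent back-door arc(s) into W.
size 0: {}; under {} W still reaches {K,S,V} ∋ S.
size 1: {K}, {V}; under {K} W still reaches {S,V} ∋ S.
size 2: {K,V}; under {K,V} W still reaches {S} ∋ S.
W↔S cannot be blocked by any observed set — no back-door set.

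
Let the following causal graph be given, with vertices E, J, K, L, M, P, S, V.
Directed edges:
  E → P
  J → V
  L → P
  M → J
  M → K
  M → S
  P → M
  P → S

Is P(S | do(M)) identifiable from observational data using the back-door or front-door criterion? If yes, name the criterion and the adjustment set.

desc(M)\{M}={J,K,S,V}; candidates ⊆ {E,L,P}.
size 0: {}; under {} M still reaches {E,L,P,S} ∋ S.
{P}: M⊥S given {P} in G with M→· removed — back-door holds.
P(S|do(M)) = Σ_{P} P(S|M,P)·P(P).

P(S|do(M)): backdoor, adjust for {P}.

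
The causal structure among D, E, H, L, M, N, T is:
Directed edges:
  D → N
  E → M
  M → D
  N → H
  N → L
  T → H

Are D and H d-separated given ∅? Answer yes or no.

Bayes-Ball from D | ∅ reaches {E,H,L,M,N}.
H ∈ reach(D|∅) ⇒ D ⊥̸ H | ∅.

No — D and H are d-connected given ∅.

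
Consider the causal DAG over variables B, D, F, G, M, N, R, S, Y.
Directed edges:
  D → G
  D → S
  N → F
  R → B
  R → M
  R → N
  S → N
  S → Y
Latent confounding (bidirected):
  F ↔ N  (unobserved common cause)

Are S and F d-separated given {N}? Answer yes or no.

No — S and F are d-connected given {N}.

Bayes-Ball from S | {N} reaches {B,D,F,G,M,R,Y}.
F ∈ reach(S|{N}) ⇒ S ⊥̸ F | {N}.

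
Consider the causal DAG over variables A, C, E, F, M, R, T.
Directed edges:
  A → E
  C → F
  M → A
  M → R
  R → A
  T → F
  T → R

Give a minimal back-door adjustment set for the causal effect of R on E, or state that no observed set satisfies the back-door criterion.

R→E: minimal back-door set {M}.

desc(R)\{R}={A,E}; candidates ⊆ {C,F,M,T}.
size 0: {}; under {} R still reaches {A,E,F,M,T} ∋ E.
{M}: R⊥E given {M} in G with R→· removed — back-door holds.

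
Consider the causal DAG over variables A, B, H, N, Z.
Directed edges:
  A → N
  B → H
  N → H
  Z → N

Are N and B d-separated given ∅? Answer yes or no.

Bayes-Ball from N | ∅ reaches {A,H,Z}.
B ∉ reach(N|∅) ⇒ N ⊥ B | ∅.

Yes — N ⊥ B | ∅.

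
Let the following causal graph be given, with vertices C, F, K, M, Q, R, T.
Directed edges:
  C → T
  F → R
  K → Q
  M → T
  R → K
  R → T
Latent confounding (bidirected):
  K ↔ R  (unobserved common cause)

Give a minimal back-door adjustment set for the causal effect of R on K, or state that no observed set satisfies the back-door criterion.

R→K: no observed back-door set.

desc(R)\{R}={K,Q,T}; candidates ⊆ {C,F,M}.
R↔K: latent back-door arc(s) into R.
size 0: {}; under {} R still reaches {F,K,Q} ∋ K.
size 1: {C}, {F}, {M}; under {C} R still reaches {F,K,Q} ∋ K.
size 2: {C,F}, {C,M}, {F,M}; under {C,F} R still reaches {K,Q} ∋ K.
R↔K cannot be blocked by any observed set — no back-door set.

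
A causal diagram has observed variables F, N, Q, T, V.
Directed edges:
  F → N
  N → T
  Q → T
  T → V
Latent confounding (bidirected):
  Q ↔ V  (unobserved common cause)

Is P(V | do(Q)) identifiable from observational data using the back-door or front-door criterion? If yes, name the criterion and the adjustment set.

P(V|do(Q)): frontdoor, adjust for {T}.

desc(Q)\{Q}={T,V}; candidates ⊆ {F,N}.
Q↔V: latent back-door arc(s) into Q.
size 0: {}; under {} Q still reaches {V} ∋ V.
size 1: {F}, {N}; under {F} Q still reaches {V} ∋ V.
size 2: {F,N}; under {F,N} Q still reaches {V} ∋ V.
Q↔V cannot be blocked by any observed set — no back-door set.
{T}: (i) intercepts every directed Q→V path; (ii) no back-door Q→{T}; (iii) {Q} blocks every back-door {T}→V. Front-door holds.
P(V|do(Q)) = Σ_{T} P(T|Q) Σ_{Q'} P(V|T,Q')P(Q').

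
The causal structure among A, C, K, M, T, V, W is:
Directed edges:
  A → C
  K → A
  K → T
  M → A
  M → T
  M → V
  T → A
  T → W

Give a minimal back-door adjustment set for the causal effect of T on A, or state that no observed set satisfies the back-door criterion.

T→A: minimal back-door set {K, M}.

desc(T)\{T}={A,C,W}; candidates ⊆ {K,M,V}.
size 0: {}; under {} T still reaches {A,C,K,M,V} ∋ A.
size 1: {K}, {M}, {V}; under {K} T still reaches {A,C,M,V} ∋ A.
{K,M}: T⊥A given {K,M} in G with T→· removed — back-door holds.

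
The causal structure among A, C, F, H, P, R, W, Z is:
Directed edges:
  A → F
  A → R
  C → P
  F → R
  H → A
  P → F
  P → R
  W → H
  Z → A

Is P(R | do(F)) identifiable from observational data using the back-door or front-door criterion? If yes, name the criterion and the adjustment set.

P(R|do(F)): backdoor, adjust for {A, P}.

desc(F)\{F}={R}; candidates ⊆ {A,C,H,P,W,Z}.
size 0: {}; under {} F still reaches {A,C,H,P,R,W,Z} ∋ R.
size 1: {A}, {C}, {H} …(+3); under {A} F still reaches {C,P,R} ∋ R.
{A,P}: F⊥R given {A,P} in G with F→· removed — back-door holds.
P(R|do(F)) = Σ_{A,P} P(R|F,A,P)·P(A,P).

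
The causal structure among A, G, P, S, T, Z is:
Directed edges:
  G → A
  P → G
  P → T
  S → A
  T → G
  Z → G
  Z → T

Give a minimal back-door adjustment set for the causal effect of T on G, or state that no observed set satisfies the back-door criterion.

T→G: minimal back-door set {P, Z}.

desc(T)\{T}={A,G}; candidates ⊆ {P,S,Z}.
size 0: {}; under {} T still reaches {A,G,P,Z} ∋ G.
size 1: {P}, {S}, {Z}; under {P} T still reaches {A,G,Z} ∋ G.
{P,Z}: T⊥G given {P,Z} in G with T→· removed — back-door holds.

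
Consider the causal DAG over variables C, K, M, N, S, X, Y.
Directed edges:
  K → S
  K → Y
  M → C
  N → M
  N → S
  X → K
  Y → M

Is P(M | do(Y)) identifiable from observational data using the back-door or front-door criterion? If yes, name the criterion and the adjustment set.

desc(Y)\{Y}={C,M}; candidates ⊆ {K,N,S,X}.
∅: Y⊥M given ∅ in G with Y→· removed — back-door holds.
P(M|do(Y)) = P(M|Y) — no adjustment needed.

P(M|do(Y)): backdoor, adjust for ∅.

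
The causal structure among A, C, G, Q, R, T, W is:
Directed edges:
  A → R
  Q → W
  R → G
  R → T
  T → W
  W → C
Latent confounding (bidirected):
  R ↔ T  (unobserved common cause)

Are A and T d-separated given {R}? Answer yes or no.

No — A and T are d-connected given {R}.

Bayes-Ball from A | {R} reaches {C,T,W}.
T ∈ reach(A|{R}) ⇒ A ⊥̸ T | {R}.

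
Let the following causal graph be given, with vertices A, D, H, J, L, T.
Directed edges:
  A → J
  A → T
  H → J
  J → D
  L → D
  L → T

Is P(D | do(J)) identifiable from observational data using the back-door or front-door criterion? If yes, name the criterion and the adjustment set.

P(D|do(J)): backdoor, adjust for ∅.

desc(J)\{J}={D}; candidates ⊆ {A,H,L,T}.
∅: J⊥D given ∅ in G with J→· removed — back-door holds.
P(D|do(J)) = P(D|J) — no adjustment needed.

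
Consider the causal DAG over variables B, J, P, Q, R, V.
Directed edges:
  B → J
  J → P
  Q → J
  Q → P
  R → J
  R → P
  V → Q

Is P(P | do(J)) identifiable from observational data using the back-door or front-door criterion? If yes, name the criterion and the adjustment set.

P(P|do(J)): backdoor, adjust for {Q, R}.

desc(J)\{J}={P}; candidates ⊆ {B,Q,R,V}.
size 0: {}; under {} J still reaches {B,P,Q,R,V} ∋ P.
size 1: {B}, {Q}, {R} …(+1); under {B} J still reaches {P,Q,R,V} ∋ P.
{Q,R}: J⊥P given {Q,R} in G with J→· removed — back-door holds.
P(P|do(J)) = Σ_{Q,R} P(P|J,Q,R)·P(Q,R).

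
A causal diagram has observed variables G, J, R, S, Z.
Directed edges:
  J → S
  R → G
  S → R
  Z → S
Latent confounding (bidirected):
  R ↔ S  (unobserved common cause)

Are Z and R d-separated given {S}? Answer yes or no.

No — Z and R are d-connected given {S}.

Bayes-Ball from Z | {S} reaches {G,J,R}.
R ∈ reach(Z|{S}) ⇒ Z ⊥̸ R | {S}.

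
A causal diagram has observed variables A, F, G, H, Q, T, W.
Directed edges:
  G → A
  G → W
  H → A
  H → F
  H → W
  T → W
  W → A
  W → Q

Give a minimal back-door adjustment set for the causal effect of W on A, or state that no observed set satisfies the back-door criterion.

desc(W)\{W}={A,Q}; candidates ⊆ {F,G,H,T}.
size 0: {}; under {} W still reaches {A,F,G,H,T} ∋ A.
size 1: {F}, {G}, {H} …(+1); under {F} W still reaches {A,G,H,T} ∋ A.
{G,H}: W⊥A given {G,H} in G with W→· removed — back-door holds.

W→A: minimal back-door set {G, H}.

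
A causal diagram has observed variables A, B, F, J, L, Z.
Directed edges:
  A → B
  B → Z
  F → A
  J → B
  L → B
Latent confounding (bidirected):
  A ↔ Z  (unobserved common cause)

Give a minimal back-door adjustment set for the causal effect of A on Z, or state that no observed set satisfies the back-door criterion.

desc(A)\{A}={B,Z}; candidates ⊆ {F,J,L}.
A↔Z: latent back-door arc(s) into A.
size 0: {}; under {} A still reaches {F,Z} ∋ Z.
size 1: {F}, {J}, {L}; under {F} A still reaches {Z} ∋ Z.
size 2: {F,J}, {F,L}, {J,L}; under {F,J} A still reaches {Z} ∋ Z.
A↔Z cannot be blocked by any observed set — no back-door set.

A→Z: no observed back-door set.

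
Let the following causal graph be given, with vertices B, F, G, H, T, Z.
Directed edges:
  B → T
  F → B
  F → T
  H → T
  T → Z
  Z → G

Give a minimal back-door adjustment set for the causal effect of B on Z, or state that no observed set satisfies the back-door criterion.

desc(B)\{B}={G,T,Z}; candidates ⊆ {F,H}.
size 0: {}; under {} B still reaches {F,G,T,Z} ∋ Z.
{F}: B⊥Z given {F} in G with B→· removed — back-door holds.

B→Z: minimal back-door set {F}.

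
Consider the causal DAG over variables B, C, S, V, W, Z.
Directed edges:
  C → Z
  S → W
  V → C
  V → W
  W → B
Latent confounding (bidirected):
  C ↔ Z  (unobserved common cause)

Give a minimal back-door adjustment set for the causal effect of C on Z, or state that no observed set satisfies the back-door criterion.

C→Z: no observed back-door set.

desc(C)\{C}={Z}; candidates ⊆ {B,S,V,W}.
C↔Z: latent back-door arc(s) into C.
size 0: {}; under {} C still reaches {B,V,W,Z} ∋ Z.
size 1: {B}, {S}, {V} …(+1); under {B} C still reaches {S,V,W,Z} ∋ Z.
size 2: {B,S}, {B,V}, {B,W} …(+3); under {B,S} C still reaches {V,W,Z} ∋ Z.
C↔Z cannot be blocked by any observed set — no back-door set.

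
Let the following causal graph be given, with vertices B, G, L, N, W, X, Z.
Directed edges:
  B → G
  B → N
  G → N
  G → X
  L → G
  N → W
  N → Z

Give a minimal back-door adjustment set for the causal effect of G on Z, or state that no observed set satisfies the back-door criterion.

G→Z: minimal back-door set {B}.

desc(G)\{G}={N,W,X,Z}; candidates ⊆ {B,L}.
size 0: {}; under {} G still reaches {B,L,N,W,Z} ∋ Z.
{B}: G⊥Z given {B} in G with G→· removed — back-door holds.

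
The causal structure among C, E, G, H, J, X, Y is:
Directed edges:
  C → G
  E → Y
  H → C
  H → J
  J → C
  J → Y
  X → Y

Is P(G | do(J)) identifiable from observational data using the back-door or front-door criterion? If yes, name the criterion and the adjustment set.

P(G|do(J)): backdoor, adjust for {H}.

desc(J)\{J}={C,G,Y}; candidates ⊆ {E,H,X}.
size 0: {}; under {} J still reaches {C,G,H} ∋ G.
{H}: J⊥G given {H} in G with J→· removed — back-door holds.
P(G|do(J)) = Σ_{H} P(G|J,H)·P(H).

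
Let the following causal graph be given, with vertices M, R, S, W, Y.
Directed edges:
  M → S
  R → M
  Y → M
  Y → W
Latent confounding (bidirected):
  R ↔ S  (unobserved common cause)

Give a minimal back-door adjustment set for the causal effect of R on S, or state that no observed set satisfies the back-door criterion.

desc(R)\{R}={M,S}; candidates ⊆ {W,Y}.
R↔S: latent back-door arc(s) into R.
size 0: {}; under {} R still reaches {S} ∋ S.
size 1: {W}, {Y}; under {W} R still reaches {S} ∋ S.
size 2: {W,Y}; under {W,Y} R still reaches {S} ∋ S.
R↔S cannot be blocked by any observed set — no back-door set.

R→S: no observed back-door set.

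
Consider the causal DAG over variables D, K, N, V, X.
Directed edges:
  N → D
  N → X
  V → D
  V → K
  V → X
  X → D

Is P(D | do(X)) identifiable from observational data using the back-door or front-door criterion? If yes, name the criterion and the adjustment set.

P(D|do(X)): backdoor, adjust for {N, V}.

desc(X)\{X}={D}; candidates ⊆ {K,N,V}.
size 0: {}; under {} X still reaches {D,K,N,V} ∋ D.
size 1: {K}, {N}, {V}; under {K} X still reaches {D,N,V} ∋ D.
{N,V}: X⊥D given {N,V} in G with X→· removed — back-door holds.
P(D|do(X)) = Σ_{N,V} P(D|X,N,V)·P(N,V).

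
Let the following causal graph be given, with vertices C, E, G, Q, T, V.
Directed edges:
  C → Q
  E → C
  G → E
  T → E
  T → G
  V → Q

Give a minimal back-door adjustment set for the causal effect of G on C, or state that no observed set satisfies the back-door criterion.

desc(G)\{G}={C,E,Q}; candidates ⊆ {T,V}.
size 0: {}; under {} G still reaches {C,E,Q,T} ∋ C.
{T}: G⊥C given {T} in G with G→· removed — back-door holds.

G→C: minimal back-door set {T}.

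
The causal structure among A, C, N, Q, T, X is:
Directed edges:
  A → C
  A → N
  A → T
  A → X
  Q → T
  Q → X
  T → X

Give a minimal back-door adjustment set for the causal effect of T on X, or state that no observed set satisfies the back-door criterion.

T→X: minimal back-door set {A, Q}.

desc(T)\{T}={X}; candidates ⊆ {A,C,N,Q}.
size 0: {}; under {} T still reaches {A,C,N,Q,X} ∋ X.
size 1: {A}, {C}, {N} …(+1); under {A} T still reaches {Q,X} ∋ X.
{A,Q}: T⊥X given {A,Q} in G with T→· removed — back-door holds.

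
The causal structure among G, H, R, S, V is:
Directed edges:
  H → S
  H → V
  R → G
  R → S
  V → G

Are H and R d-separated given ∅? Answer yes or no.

Yes — H ⊥ R | ∅.

Bayes-Ball from H | ∅ reaches {G,S,V}.
R ∉ reach(H|∅) ⇒ H ⊥ R | ∅.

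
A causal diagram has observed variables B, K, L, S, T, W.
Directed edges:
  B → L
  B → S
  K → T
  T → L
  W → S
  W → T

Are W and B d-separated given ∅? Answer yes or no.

Yes — W ⊥ B | ∅.

Bayes-Ball from W | ∅ reaches {L,S,T}.
B ∉ reach(W|∅) ⇒ W ⊥ B | ∅.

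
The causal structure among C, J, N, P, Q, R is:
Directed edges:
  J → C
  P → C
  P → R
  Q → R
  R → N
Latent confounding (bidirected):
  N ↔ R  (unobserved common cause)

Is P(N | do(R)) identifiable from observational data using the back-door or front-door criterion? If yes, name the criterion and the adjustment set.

desc(R)\{R}={N}; candidates ⊆ {C,J,P,Q}.
R↔N: latent back-door arc(s) into R.
size 0: {}; under {} R still reaches {C,N,P,Q} ∋ N.
size 1: {C}, {J}, {P} …(+1); under {C} R still reaches {J,N,P,Q} ∋ N.
size 2: {C,J}, {C,P}, {C,Q} …(+3); under {C,J} R still reaches {N,P,Q} ∋ N.
R↔N cannot be blocked by any observed set — no back-door set.
No mediator lies on a directed R→…→N path.
Neither criterion identifies P(N|do(R)) in this graph.

P(N|do(R)): not identifiable (no BD/FD set).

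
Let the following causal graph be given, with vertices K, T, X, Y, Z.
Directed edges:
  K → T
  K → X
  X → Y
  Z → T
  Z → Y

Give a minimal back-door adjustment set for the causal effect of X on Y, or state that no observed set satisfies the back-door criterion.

desc(X)\{X}={Y}; candidates ⊆ {K,T,Z}.
∅: X⊥Y given ∅ in G with X→· removed — back-door holds.

X→Y: minimal back-door set ∅.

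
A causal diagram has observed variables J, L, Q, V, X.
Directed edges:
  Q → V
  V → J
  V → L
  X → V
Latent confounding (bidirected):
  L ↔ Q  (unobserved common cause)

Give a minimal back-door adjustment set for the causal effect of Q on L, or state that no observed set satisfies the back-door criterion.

desc(Q)\{Q}={J,L,V}; candidates ⊆ {X}.
Q↔L: latent back-door arc(s) into Q.
size 0: {}; under {} Q still reaches {L} ∋ L.
size 1: {X}; under {X} Q still reaches {L} ∋ L.
Q↔L cannot be blocked by any observed set — no back-door set.

Q→L: no observed back-door set.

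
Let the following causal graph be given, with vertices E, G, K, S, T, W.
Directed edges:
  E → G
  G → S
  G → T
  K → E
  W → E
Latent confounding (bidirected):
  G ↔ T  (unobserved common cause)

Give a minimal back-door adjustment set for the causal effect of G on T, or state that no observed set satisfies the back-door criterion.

desc(G)\{G}={S,T}; candidates ⊆ {E,K,W}.
G↔T: latent back-door arc(s) into G.
size 0: {}; under {} G still reaches {E,K,T,W} ∋ T.
size 1: {E}, {K}, {W}; under {E} G still reaches {T} ∋ T.
size 2: {E,K}, {E,W}, {K,W}; under {E,K} G still reaches {T} ∋ T.
G↔T cannot be blocked by any observed set — no back-door set.

G→T: no observed back-door set.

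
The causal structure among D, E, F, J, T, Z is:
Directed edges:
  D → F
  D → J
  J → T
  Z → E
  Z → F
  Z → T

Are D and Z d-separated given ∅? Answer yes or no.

Bayes-Ball from D | ∅ reaches {F,J,T}.
Z ∉ reach(D|∅) ⇒ D ⊥ Z | ∅.

Yes — D ⊥ Z | ∅.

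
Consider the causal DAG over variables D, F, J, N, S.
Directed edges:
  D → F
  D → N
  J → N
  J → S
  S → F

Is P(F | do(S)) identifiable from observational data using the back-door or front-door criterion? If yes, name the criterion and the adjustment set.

P(F|do(S)): backdoor, adjust for ∅.

desc(S)\{S}={F}; candidates ⊆ {D,J,N}.
∅: S⊥F given ∅ in G with S→· removed — back-door holds.
P(F|do(S)) = P(F|S) — no adjustment needed.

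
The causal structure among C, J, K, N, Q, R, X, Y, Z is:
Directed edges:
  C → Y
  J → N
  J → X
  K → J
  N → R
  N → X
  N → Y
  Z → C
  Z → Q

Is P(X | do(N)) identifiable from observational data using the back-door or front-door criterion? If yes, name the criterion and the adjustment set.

P(X|do(N)): backdoor, adjust for {J}.

desc(N)\{N}={R,X,Y}; candidates ⊆ {C,J,K,Q,Z}.
size 0: {}; under {} N still reaches {J,K,X} ∋ X.
{J}: N⊥X given {J} in G with N→· removed — back-door holds.
P(X|do(N)) = Σ_{J} P(X|N,J)·P(J).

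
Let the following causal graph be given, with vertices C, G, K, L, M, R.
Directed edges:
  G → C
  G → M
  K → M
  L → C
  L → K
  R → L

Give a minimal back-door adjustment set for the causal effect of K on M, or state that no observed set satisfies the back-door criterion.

K→M: minimal back-door set ∅.

desc(K)\{K}={M}; candidates ⊆ {C,G,L,R}.
∅: K⊥M given ∅ in G with K→· removed — back-door holds.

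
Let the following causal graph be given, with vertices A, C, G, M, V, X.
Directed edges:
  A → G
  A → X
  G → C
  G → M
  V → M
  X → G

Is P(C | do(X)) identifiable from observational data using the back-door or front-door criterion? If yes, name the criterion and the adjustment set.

desc(X)\{X}={C,G,M}; candidates ⊆ {A,V}.
size 0: {}; under {} X still reaches {A,C,G,M} ∋ C.
{A}: X⊥C given {A} in G with X→· removed — back-door holds.
P(C|do(X)) = Σ_{A} P(C|X,A)·P(A).

P(C|do(X)): backdoor, adjust for {A}.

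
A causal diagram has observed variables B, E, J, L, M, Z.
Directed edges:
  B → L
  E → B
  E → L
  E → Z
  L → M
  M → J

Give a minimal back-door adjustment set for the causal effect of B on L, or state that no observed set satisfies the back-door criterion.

B→L: minimal back-door set {E}.

desc(B)\{B}={J,L,M}; candidates ⊆ {E,Z}.
size 0: {}; under {} B still reaches {E,J,L,M,Z} ∋ L.
{E}: B⊥L given {E} in G with B→· removed — back-door holds.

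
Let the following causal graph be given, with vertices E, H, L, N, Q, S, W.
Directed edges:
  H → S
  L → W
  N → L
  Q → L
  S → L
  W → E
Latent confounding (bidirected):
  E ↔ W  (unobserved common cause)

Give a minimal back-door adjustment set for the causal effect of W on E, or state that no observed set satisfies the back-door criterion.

desc(W)\{W}={E}; candidates ⊆ {H,L,N,Q,S}.
W↔E: latent back-door arc(s) into W.
size 0: {}; under {} W still reaches {E,H,L,N,Q,S} ∋ E.
size 1: {H}, {L}, {N} …(+2); under {H} W still reaches {E,L,N,Q,S} ∋ E.
size 2: {H,L}, {H,N}, {H,Q} …(+7); under {H,L} W still reaches {E} ∋ E.
W↔E cannot be blocked by any observed set — no back-door set.

W→E: no observed back-door set.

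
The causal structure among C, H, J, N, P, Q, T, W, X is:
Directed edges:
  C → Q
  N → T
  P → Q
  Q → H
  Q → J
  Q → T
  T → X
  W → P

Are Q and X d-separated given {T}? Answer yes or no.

Bayes-Ball from Q | {T} reaches {C,H,J,N,P,W}.
X ∉ reach(Q|{T}) ⇒ Q ⊥ X | {T}.

Yes — Q ⊥ X | {T}.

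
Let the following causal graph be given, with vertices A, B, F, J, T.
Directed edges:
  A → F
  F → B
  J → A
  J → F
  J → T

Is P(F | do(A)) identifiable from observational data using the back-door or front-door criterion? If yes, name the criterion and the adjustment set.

P(F|do(A)): backdoor, adjust for {J}.

desc(A)\{A}={B,F}; candidates ⊆ {J,T}.
size 0: {}; under {} A still reaches {B,F,J,T} ∋ F.
{J}: A⊥F given {J} in G with A→· removed — back-door holds.
P(F|do(A)) = Σ_{J} P(F|A,J)·P(J).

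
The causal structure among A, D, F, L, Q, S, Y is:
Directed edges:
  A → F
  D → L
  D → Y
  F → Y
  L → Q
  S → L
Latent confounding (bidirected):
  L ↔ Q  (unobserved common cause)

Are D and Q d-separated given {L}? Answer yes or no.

Bayes-Ball from D | {L} reaches {Q,S,Y}.
Q ∈ reach(D|{L}) ⇒ D ⊥̸ Q | {L}.

No — D and Q are d-connected given {L}.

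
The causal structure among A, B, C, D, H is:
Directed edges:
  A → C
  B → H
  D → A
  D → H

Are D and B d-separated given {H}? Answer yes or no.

Bayes-Ball from D | {H} reaches {A,B,C}.
B ∈ reach(D|{H}) ⇒ D ⊥̸ B | {H}.

No — D and B are d-connected given {H}.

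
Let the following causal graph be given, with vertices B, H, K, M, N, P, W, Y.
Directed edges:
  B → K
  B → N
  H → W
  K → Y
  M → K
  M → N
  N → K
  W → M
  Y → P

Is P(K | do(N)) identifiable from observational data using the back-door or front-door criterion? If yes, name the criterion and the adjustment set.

P(K|do(N)): backdoor, adjust for {B, M}.

desc(N)\{N}={K,P,Y}; candidates ⊆ {B,H,M,W}.
size 0: {}; under {} N still reaches {B,H,K,M,P,W,Y} ∋ K.
size 1: {B}, {H}, {M} …(+1); under {B} N still reaches {H,K,M,P,W,Y} ∋ K.
{B,M}: N⊥K given {B,M} in G with N→· removed — back-door holds.
P(K|do(N)) = Σ_{B,M} P(K|N,B,M)·P(B,M).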